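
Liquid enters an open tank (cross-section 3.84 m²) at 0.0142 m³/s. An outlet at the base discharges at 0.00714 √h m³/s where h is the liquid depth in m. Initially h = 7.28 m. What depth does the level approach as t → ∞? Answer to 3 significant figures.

3.96 m

A dh/dt = Q_in − 0.00714 √h. Steady state requires inflow = outflow:
Q_in = 0.00714 √h_ss ⇒ √h_ss = 0.0142/0.00714 = 1.9888.
h_ss = 1.9888² = 3.9553 m. (Since h₀ = 7.28 m > h_ss, the level will fall toward this value.)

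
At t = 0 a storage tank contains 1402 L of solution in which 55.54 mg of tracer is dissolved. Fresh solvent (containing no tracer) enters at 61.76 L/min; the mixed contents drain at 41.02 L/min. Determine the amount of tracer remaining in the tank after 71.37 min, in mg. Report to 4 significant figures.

Total volume: dV/dt = Q_in − Q_out = 20.7400 L/min, so V(t) = 1402 + 20.7400 t and V(71.37) = 2882.21 L.
Solute balance: dm/dt = 0 − Q_out C = −Q_out m/V(t).
dm/m = −Q_out dt/(V₀ + 20.7400 t); integrating gives ln(m/m₀) = −(Q_out/(Q_in−Q_out)) ln(V/V₀).
m = m₀ (V₀/V)^(Q_out/(Q_in−Q_out)) = 55.54 × (1402/2882.21)^(1.97782) = 13.3534 mg.

13.35 mg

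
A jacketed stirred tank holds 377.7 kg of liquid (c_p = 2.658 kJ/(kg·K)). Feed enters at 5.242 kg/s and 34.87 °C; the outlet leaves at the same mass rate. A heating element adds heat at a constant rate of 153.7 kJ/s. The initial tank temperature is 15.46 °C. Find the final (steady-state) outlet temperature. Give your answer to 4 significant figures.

Unsteady energy balance on the tank contents: M c_p dT/dt = ṁ c_p (T_in − T) + 153.7.
At steady state dT/dt = 0 ⇒ T_ss = T_in + Q̇/(ṁ c_p) = 34.87 + 153.7/(5.242·2.658) = 45.9012 °C.

45.90 °C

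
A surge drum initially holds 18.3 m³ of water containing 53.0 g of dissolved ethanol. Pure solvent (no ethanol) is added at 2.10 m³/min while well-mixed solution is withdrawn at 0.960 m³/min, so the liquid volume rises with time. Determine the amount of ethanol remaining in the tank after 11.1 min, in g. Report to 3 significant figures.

Let m(t) be the amount of ethanol. Volume: V(t) = V₀ + (Q_in − Q_out) t = 18.3 + 1.1400 t; V(11.1) = 30.954 m³.
Species balance (pure solvent in): dm/dt = −Q_out · m/V(t).
dm/m = −Q_out dt/(V₀ + 1.1400 t); integrating gives ln(m/m₀) = −(Q_out/(Q_in−Q_out)) ln(V/V₀).
m = m₀ (V₀/V)^(Q_out/(Q_in−Q_out)) = 53.0 × (18.3/30.954)^(0.84211) = 34.045 g.

34.0 g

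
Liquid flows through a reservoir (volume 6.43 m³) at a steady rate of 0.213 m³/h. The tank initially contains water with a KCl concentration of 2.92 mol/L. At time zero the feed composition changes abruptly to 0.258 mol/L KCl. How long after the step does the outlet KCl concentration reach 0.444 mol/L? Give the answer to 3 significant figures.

80.3 h

Species balance on the tank: V dC/dt = Q(C_in − C), so τ = V/Q = 30.188 h.
C(t) = C_in + (C₀ − C_in) e^(−t/τ). Set C = 0.444 and solve for t:
e^(−t/τ) = (C − C_in)/(C₀ − C_in) = (0.444 − 0.258)/(2.92 − 0.258) = 0.069872
t = −τ ln(…) = 30.188 × 2.6611 = 80.332 h.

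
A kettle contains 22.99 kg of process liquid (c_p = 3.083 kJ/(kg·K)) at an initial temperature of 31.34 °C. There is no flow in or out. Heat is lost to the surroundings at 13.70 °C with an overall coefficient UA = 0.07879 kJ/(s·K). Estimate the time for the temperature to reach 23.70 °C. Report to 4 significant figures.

M c_p dT/dt = −UA(T − T_amb).
τ = M c_p/UA = 899.583 s; T_ss = T_amb = 13.7000 °C.
T(t) = T_ss + (T₀ − T_ss)e^(−t/τ); set T = 23.70:
t = −τ ln[(T − T_ss)/(T₀ − T_ss)] = −899.583 · ln(0.566893) = 510.589 s.

510.6 s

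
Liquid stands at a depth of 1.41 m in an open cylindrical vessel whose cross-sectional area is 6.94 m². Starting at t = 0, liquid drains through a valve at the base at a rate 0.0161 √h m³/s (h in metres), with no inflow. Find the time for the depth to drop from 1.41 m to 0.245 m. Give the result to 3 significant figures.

597 s

Mass balance (ρ constant): A dh/dt = −0.0161 √h.
Separate and integrate: 2(√h − √h₀) = −(0.0161/A) t.
t = 2A(√h₀ − √h)/0.0161 = 2·6.94·(√1.41 − √0.245)/0.0161
  = 13.880 × (1.1874 − 0.49497) / 0.0161 = 596.98 s.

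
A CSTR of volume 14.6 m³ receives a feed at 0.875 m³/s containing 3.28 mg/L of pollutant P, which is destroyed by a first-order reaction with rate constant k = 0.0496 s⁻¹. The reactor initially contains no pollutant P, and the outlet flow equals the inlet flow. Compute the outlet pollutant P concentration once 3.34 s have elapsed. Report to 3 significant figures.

Species balance: V dC/dt = Q C_in − Q C − k V C.
This is linear with rate a = Q/V + k = 0.10953 s⁻¹.
C_ss = Q C_in/(Q + kV) = 1.7947 mg/L; C(t) = C_ss + (C₀ − C_ss) e^(−a t).
C(3.34) = 1.7947 + (-1.7947)·e^(−0.10953·3.34) = 1.7947 + (-1.7947)·0.69362 = 0.54986 mg/L.

0.550 mg/L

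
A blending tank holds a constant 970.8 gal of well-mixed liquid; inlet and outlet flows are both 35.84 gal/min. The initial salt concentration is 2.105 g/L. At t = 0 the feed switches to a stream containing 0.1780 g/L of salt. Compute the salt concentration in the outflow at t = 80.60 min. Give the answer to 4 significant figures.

Unsteady species balance (constant V, well mixed): V dC/dt = Q(C_in − C).
So dC/dt = (C_in − C)/τ with τ = V/Q = 970.8/35.84 = 27.0871 min.
C approaches C_in exponentially: C(t) = C_in + (C₀ − C_in) e^(−t/τ).
C(80.60) = 0.1780 + (2.105 − 0.1780)·e^(−80.60/27.0871) = 0.1780 + (1.92700)·0.0510173 = 0.276310 g/L.

0.2763 g/L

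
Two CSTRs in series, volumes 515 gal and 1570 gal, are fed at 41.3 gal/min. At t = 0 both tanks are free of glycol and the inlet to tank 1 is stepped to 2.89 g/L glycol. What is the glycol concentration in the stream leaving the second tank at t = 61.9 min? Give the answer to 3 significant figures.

2.06 g/L

Time constants: τᵢ = Vᵢ/Q for each well-mixed tank.
τ₁ = 515/41.3 = 12.470 min; τ₂ = 1570/41.3 = 38.015 min.
Solving the cascade with C₁(0)=C₂(0)=0 gives C₂(t) = C_in[1 − (τ₁ e^(−t/τ₁) − τ₂ e^(−t/τ₂))/(τ₁ − τ₂)].
At t = 61.9: e^(−t/τ₁) = 0.0069848, e^(−t/τ₂) = 0.19626.
C₂ = 2.89·[1 − (12.470·0.0069848 − 38.015·0.19626)/(-25.545)] = 2.89·0.71135 = 2.0558 g/L.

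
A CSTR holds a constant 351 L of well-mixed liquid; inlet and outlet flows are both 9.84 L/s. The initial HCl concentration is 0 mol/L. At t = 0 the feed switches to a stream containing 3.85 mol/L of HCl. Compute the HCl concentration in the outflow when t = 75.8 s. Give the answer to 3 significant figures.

3.39 mol/L

Accumulation = in − out for the solute gives V dC/dt = Q(C_in − C).
So dC/dt = (C_in − C)/τ with τ = V/Q = 351/9.84 = 35.671 s.
C approaches C_in exponentially: C(t) = C_in + (C₀ − C_in) e^(−t/τ).
C(75.8) = 3.85 + (0 − 3.85)·e^(−75.8/35.671) = 3.85 + (-3.8500)·0.11943 = 3.3902 mol/L.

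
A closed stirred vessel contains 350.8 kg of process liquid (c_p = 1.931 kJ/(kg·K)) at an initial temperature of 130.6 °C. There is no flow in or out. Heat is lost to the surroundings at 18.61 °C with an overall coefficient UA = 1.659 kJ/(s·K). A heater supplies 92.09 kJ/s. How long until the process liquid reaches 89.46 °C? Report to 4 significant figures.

532.2 s

Energy balance: M c_p dT/dt = −UA(T − T_amb) + Q̇.
τ = M c_p/UA = 408.315 s; T_ss = T_amb + Q̇/UA = 18.61 + 92.09/1.659 = 74.1193 °C.
T(t) = T_ss + (T₀ − T_ss)e^(−t/τ); set T = 89.46:
t = −τ ln[(T − T_ss)/(T₀ − T_ss)] = −408.315 · ln(0.271609) = 532.195 s.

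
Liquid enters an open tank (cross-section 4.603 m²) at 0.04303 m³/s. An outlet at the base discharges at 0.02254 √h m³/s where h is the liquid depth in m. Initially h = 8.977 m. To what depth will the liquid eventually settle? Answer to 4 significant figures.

A dh/dt = Q_in − 0.02254 √h. Steady state requires inflow = outflow:
Q_in = 0.02254 √h_ss ⇒ √h_ss = 0.04303/0.02254 = 1.90905.
h_ss = 1.90905² = 3.64447 m. (Since h₀ = 8.977 m > h_ss, the level will fall toward this value.)

3.644 m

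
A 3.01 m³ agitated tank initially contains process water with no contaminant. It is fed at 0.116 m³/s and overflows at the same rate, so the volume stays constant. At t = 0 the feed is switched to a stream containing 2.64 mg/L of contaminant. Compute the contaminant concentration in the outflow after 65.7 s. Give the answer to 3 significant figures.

Transient balance on the dissolved component: V dC/dt = Q(C_in − C).
So dC/dt = (C_in − C)/τ with τ = V/Q = 3.01/0.116 = 25.948 s.
Integrating: C(t) = C_in + (C₀ − C_in) e^(−t/τ).
C(65.7) = 2.64 + (0 − 2.64)·e^(−65.7/25.948) = 2.64 + (-2.6400)·0.079503 = 2.4301 mg/L.

2.43 mg/L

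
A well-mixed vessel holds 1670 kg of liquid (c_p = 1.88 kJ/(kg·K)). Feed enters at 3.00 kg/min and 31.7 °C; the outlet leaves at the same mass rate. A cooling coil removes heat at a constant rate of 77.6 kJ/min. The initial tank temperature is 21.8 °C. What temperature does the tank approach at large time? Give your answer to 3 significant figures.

17.9 °C

Unsteady energy balance on the tank contents: M c_p dT/dt = ṁ c_p (T_in − T) − 77.6.
At steady state dT/dt = 0 ⇒ T_ss = T_in − Q̇/(ṁ c_p) = 31.7 − 77.6/(3.00·1.88) = 17.941 °C.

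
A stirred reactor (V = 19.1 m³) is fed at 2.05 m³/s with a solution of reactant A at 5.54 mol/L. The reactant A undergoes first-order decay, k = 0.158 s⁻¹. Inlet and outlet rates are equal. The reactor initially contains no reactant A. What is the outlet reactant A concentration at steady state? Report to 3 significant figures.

2.24 mol/L

V dC/dt = Q(C_in − C) − k V C.
Steady state (dC/dt = 0): C_ss = Q C_in/(Q + kV) = C_in/(1 + kV/Q).
C_ss = 2.05·5.54/(2.05 + 0.158·19.1) = 11.357/5.0678 = 2.2410 mol/L.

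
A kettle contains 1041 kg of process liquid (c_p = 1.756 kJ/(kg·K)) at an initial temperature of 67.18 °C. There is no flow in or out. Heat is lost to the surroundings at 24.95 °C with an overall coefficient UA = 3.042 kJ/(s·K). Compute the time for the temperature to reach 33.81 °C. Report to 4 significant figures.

Energy balance: M c_p dT/dt = −UA(T − T_amb).
τ = M c_p/UA = 600.919 s; T_ss = T_amb = 24.9500 °C.
T(t) = T_ss + (T₀ − T_ss)e^(−t/τ); set T = 33.81:
t = −τ ln[(T − T_ss)/(T₀ − T_ss)] = −600.919 · ln(0.209803) = 938.386 s.

938.4 s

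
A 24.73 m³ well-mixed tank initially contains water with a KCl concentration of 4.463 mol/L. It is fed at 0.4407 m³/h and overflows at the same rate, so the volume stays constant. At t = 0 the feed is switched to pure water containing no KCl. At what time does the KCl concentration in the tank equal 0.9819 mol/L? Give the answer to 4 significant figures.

Species balance on the tank: V dC/dt = Q(C_in − C), so τ = V/Q = 56.1153 h.
C(t) = C_in + (C₀ − C_in) e^(−t/τ). Set C = 0.9819 and solve for t:
e^(−t/τ) = (C − C_in)/(C₀ − C_in) = (0.9819 − 0)/(4.463 − 0) = 0.220009
t = −τ ln(…) = 56.1153 × 1.51409 = 84.9634 h.

84.96 h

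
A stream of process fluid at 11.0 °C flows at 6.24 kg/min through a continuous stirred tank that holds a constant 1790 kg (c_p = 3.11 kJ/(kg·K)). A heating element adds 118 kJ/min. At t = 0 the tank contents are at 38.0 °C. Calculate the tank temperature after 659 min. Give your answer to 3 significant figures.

M c_p dT/dt = ṁ c_p (T_in − T) + Q̇.
Rearrange: dT/dt = (T_ss − T)/τ with τ = M/ṁ = 286.86 min and T_ss = T_in + Q̇/(ṁ c_p) = 17.080 °C.
Integrating: T(t) = T_ss + (T₀ − T_ss) e^(−t/τ).
T(659) = 17.080 + (20.920)·e^(−659/286.86) = 17.080 + (20.920)·0.10053 = 19.184 °C.

19.2 °C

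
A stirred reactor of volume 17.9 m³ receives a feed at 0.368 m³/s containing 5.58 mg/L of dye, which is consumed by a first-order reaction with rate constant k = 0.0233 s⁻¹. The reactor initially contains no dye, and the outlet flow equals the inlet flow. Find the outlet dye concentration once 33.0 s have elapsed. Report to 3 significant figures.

2.00 mg/L

V dC/dt = Q(C_in − C) − k V C.
dC/dt = (Q/V) C_in − (Q/V + k) C; effective rate a = Q/V + k = 0.020559 + 0.0233 = 0.043859 s⁻¹.
C_ss = Q C_in/(Q + kV) = 2.6156 mg/L; C(t) = C_ss + (C₀ − C_ss) e^(−a t).
C(33.0) = 2.6156 + (-2.6156)·e^(−0.043859·33.0) = 2.6156 + (-2.6156)·0.23520 = 2.0004 mg/L.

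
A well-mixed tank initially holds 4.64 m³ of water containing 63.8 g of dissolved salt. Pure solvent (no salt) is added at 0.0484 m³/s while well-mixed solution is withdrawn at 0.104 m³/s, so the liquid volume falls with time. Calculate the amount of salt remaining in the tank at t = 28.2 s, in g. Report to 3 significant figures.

Let m(t) be the amount of salt. Volume: V(t) = V₀ + (Q_in − Q_out) t = 4.64 − 0.055600 t; V(28.2) = 3.0721 m³.
Solute balance: dm/dt = 0 − Q_out C = −Q_out m/V(t).
dm/m = −Q_out dt/(V₀ − 0.055600 t); integrating gives ln(m/m₀) = −(Q_out/(Q_in−Q_out)) ln(V/V₀).
m = m₀ (V₀/V)^(Q_out/(Q_in−Q_out)) = 63.8 × (4.64/3.0721)^(-1.8705) = 29.501 g.

29.5 g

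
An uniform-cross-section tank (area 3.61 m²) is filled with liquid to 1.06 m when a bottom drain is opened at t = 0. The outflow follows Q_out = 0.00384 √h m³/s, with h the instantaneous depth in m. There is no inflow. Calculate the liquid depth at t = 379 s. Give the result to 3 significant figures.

With no inflow, A dh/dt = −0.00384 √h.
∫ h^(−1/2) dh = −(0.00384/A) ∫ dt, giving 2√h = 2√h₀ − (0.00384/A) t.
√h = √1.06 − 0.00384·379/(2·3.61) = 1.0296 − 0.20157 = 0.82799.
h = 0.82799² = 0.68557 m.

0.686 m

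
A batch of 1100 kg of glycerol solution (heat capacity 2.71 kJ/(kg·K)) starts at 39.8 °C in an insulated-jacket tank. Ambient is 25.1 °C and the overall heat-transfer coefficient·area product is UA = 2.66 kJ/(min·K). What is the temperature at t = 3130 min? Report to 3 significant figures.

26.0 °C

Lumped-capacitance energy balance: M c_p dT/dt = UA(T_amb − T).
dT/dt = (T_ss − T)/τ with T_ss = T_amb = 25.100 °C, τ = M c_p/UA = 1100·2.71/2.66 = 1120.7 min.
Integrating: T(t) = T_ss + (T₀ − T_ss) e^(−t/τ).
T(3130) = 25.100 + (14.700)·0.061240 = 26.000 °C.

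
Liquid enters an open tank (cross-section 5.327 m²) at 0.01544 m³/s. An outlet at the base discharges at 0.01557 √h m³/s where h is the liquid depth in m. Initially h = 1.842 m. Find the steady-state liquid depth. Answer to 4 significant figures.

0.9834 m

A dh/dt = Q_in − 0.01557 √h. Steady state requires inflow = outflow:
Q_in = 0.01557 √h_ss ⇒ √h_ss = 0.01544/0.01557 = 0.991651.
h_ss = 0.991651² = 0.983371 m. (Since h₀ = 1.842 m > h_ss, the level will fall toward this value.)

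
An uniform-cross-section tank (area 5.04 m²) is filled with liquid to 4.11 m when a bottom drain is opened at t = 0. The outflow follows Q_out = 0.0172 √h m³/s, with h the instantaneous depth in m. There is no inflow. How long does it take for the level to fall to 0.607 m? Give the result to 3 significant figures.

Volume balance on the tank: A dh/dt = −0.0172 √h.
∫ h^(−1/2) dh = −(0.0172/A) ∫ dt, giving 2√h = 2√h₀ − (0.0172/A) t.
t = 2A(√h₀ − √h)/0.0172 = 2·5.04·(√4.11 − √0.607)/0.0172
  = 10.080 × (2.0273 − 0.77910) / 0.0172 = 731.51 s.

732 s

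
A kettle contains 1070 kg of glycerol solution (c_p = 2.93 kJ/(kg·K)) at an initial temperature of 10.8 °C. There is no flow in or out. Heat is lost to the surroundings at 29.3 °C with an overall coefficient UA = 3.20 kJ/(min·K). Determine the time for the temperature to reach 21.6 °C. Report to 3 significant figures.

859 min

M c_p dT/dt = −UA(T − T_amb).
τ = M c_p/UA = 979.72 min; T_ss = T_amb = 29.300 °C.
T(t) = T_ss + (T₀ − T_ss)e^(−t/τ); set T = 21.6:
t = −τ ln[(T − T_ss)/(T₀ − T_ss)] = −979.72 · ln(0.41622) = 858.77 min.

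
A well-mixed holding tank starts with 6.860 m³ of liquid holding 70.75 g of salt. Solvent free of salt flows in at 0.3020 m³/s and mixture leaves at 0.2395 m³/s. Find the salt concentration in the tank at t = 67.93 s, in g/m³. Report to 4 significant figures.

1.006 g/m³

Let m(t) be the amount of salt. Volume: V(t) = V₀ + (Q_in − Q_out) t = 6.860 + 0.0625000 t; V(67.93) = 11.1056 m³.
Species balance (pure solvent in): dm/dt = −Q_out · m/V(t).
Separate: dm/m = −Q_out dt/V(t) ⇒ ln(m/m₀) = −(Q_out/(Q_in−Q_out)) ln(V/V₀).
m = m₀ (V₀/V)^(Q_out/(Q_in−Q_out)) = 70.75 × (6.860/11.1056)^(3.83200) = 11.1686 g.
C = m/V = 11.1686/11.1056 = 1.00567 g/m³.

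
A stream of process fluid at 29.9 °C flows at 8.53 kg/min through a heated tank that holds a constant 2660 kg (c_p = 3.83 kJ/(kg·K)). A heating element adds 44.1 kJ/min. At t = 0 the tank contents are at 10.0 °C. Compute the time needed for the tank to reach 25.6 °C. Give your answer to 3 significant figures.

413 min

M c_p dT/dt = ṁ c_p (T_in − T) + Q̇.
τ = M/ṁ = 311.84 min; T_ss = T_in + Q̇/(ṁ c_p) = 31.250 °C.
T(t) = T_ss + (T₀ − T_ss) e^(−t/τ). Set T = 25.6:
e^(−t/τ) = (25.6 − 31.250)/(10.0 − 31.250) = 0.26588
t = −311.84 · ln(0.26588) = 413.10 min.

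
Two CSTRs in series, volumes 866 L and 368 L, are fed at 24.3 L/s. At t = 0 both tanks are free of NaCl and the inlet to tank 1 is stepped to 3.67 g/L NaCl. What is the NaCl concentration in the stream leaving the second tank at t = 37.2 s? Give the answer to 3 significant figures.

1.66 g/L

Time constants: τᵢ = Vᵢ/Q for each well-mixed tank.
τ₁ = 866/24.3 = 35.638 s; τ₂ = 368/24.3 = 15.144 s.
Tank 1: C₁ = C_in(1 − e^(−t/τ₁)). Tank 2 (τ₁ ≠ τ₂): C₂ = C_in[1 − (τ₁ e^(−t/τ₁) − τ₂ e^(−t/τ₂))/(τ₁ − τ₂)].
At t = 37.2: e^(−t/τ₁) = 0.35210, e^(−t/τ₂) = 0.085742.
C₂ = 3.67·[1 − (35.638·0.35210 − 15.144·0.085742)/(20.494)] = 3.67·0.45107 = 1.6554 g/L.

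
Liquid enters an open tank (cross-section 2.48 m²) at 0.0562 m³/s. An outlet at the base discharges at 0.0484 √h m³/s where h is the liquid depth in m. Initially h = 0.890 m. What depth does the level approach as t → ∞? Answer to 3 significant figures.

Mass balance (ρ constant): A dh/dt = Q_in − 0.0484 √h. At steady state dh/dt = 0:
Q_in = 0.0484 √h_ss ⇒ √h_ss = 0.0562/0.0484 = 1.1612.
h_ss = 1.1612² = 1.3483 m. (Since h₀ = 0.890 m < h_ss, the level will rise toward this value.)

1.35 m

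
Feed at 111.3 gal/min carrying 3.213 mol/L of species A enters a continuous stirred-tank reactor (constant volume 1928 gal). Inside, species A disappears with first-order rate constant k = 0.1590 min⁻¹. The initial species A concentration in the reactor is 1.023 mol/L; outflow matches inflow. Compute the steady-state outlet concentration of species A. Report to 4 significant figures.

0.8558 mol/L

Species balance: V dC/dt = Q C_in − Q C − k V C.
At steady state: 0 = Q C_in − (Q + kV) C_ss, so C_ss = Q C_in/(Q + kV).
C_ss = 111.3·3.213/(111.3 + 0.1590·1928) = 357.607/417.852 = 0.855822 mol/L.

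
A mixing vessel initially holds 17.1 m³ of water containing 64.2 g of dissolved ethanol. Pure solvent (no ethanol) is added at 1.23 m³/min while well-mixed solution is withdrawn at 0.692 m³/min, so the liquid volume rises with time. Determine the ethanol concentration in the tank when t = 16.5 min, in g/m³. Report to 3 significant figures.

Let m(t) be the amount of ethanol. Volume: V(t) = V₀ + (Q_in − Q_out) t = 17.1 + 0.53800 t; V(16.5) = 25.977 m³.
Solute balance: dm/dt = 0 − Q_out C = −Q_out m/V(t).
dm/m = −Q_out dt/(V₀ + 0.53800 t); integrating gives ln(m/m₀) = −(Q_out/(Q_in−Q_out)) ln(V/V₀).
m = m₀ (V₀/V)^(Q_out/(Q_in−Q_out)) = 64.2 × (17.1/25.977)^(1.2862) = 37.494 g.
C = m/V = 37.494/25.977 = 1.4434 g/m³.

1.44 g/m³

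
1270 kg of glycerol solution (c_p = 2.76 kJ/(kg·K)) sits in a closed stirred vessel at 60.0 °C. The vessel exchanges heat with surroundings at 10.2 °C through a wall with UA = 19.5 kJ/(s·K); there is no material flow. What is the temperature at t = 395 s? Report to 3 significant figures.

Lumped-capacitance energy balance: M c_p dT/dt = UA(T_amb − T).
dT/dt = (T_ss − T)/τ with T_ss = T_amb = 10.200 °C, τ = M c_p/UA = 1270·2.76/19.5 = 179.75 s.
T approaches T_ss exponentially: T(t) = T_ss + (T₀ − T_ss) e^(−t/τ).
T(395) = 10.200 + (49.800)·0.11109 = 15.732 °C.

15.7 °C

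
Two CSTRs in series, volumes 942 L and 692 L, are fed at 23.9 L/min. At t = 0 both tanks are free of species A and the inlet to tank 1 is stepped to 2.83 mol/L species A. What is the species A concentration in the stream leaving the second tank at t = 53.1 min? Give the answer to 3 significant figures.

1.31 mol/L

Each tank obeys Vᵢ dCᵢ/dt = Q(Cᵢ₋₁ − Cᵢ), so τᵢ = Vᵢ/Q.
τ₁ = 942/23.9 = 39.414 min; τ₂ = 692/23.9 = 28.954 min.
Tank 1: C₁ = C_in(1 − e^(−t/τ₁)). Tank 2 (τ₁ ≠ τ₂): C₂ = C_in[1 − (τ₁ e^(−t/τ₁) − τ₂ e^(−t/τ₂))/(τ₁ − τ₂)].
At t = 53.1: e^(−t/τ₁) = 0.25996, e^(−t/τ₂) = 0.15978.
C₂ = 2.83·[1 − (39.414·0.25996 − 28.954·0.15978)/(10.460)] = 2.83·0.46275 = 1.3096 mol/L.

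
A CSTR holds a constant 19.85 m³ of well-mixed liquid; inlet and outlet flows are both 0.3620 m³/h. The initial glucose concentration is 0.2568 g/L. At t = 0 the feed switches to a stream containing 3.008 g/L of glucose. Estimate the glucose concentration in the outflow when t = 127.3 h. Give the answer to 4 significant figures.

2.738 g/L

Mass balance on the solute (V constant): V dC/dt = Q(C_in − C).
Rewrite as dC/dt + C/τ = C_in/τ, τ = V/Q = 54.8343 h.
C approaches C_in exponentially: C(t) = C_in + (C₀ − C_in) e^(−t/τ).
C(127.3) = 3.008 + (0.2568 − 3.008)·e^(−127.3/54.8343) = 3.008 + (-2.75120)·0.0981222 = 2.73805 g/L.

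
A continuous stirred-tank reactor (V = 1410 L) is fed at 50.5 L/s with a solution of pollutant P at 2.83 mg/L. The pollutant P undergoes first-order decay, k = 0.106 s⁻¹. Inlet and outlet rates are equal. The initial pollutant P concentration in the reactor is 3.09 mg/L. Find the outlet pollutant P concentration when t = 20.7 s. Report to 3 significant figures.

0.841 mg/L

V dC/dt = Q(C_in − C) − k V C.
This is linear with rate a = Q/V + k = 0.14182 s⁻¹.
C_ss = Q C_in/(Q + kV) = 0.71472 mg/L; C(t) = C_ss + (C₀ − C_ss) e^(−a t).
C(20.7) = 0.71472 + (2.3753)·e^(−0.14182·20.7) = 0.71472 + (2.3753)·0.053100 = 0.84084 mg/L.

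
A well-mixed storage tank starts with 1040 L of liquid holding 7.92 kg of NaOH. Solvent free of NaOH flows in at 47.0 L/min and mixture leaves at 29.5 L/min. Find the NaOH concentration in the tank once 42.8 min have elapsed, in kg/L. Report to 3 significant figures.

Total volume: dV/dt = Q_in − Q_out = 17.500 L/min, so V(t) = 1040 + 17.500 t and V(42.8) = 1789.0 L.
Species balance (pure solvent in): dm/dt = −Q_out · m/V(t).
dm/m = −Q_out dt/(V₀ + 17.500 t); integrating gives ln(m/m₀) = −(Q_out/(Q_in−Q_out)) ln(V/V₀).
m = m₀ (V₀/V)^(Q_out/(Q_in−Q_out)) = 7.92 × (1040/1789.0)^(1.6857) = 3.1740 kg.
C = m/V = 3.1740/1789.0 = 0.0017742 kg/L.

0.00177 kg/L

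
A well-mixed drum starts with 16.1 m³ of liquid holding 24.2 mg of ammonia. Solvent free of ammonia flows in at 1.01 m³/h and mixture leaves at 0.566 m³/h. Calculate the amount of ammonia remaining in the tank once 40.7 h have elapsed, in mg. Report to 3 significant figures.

Let m(t) be the amount of ammonia. Volume: V(t) = V₀ + (Q_in − Q_out) t = 16.1 + 0.44400 t; V(40.7) = 34.171 m³.
Solute balance: dm/dt = 0 − Q_out C = −Q_out m/V(t).
dm/m = −Q_out dt/(V₀ + 0.44400 t); integrating gives ln(m/m₀) = −(Q_out/(Q_in−Q_out)) ln(V/V₀).
m = m₀ (V₀/V)^(Q_out/(Q_in−Q_out)) = 24.2 × (16.1/34.171)^(1.2748) = 9.2722 mg.

9.27 mg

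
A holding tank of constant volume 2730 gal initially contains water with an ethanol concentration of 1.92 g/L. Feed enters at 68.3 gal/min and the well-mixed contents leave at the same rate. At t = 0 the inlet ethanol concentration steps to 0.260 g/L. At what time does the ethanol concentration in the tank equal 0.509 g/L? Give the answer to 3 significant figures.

Accumulation = in − out for the solute gives V dC/dt = Q(C_in − C), so τ = V/Q = 39.971 min.
C(t) = C_in + (C₀ − C_in) e^(−t/τ). Set C = 0.509 and solve for t:
e^(−t/τ) = (C − C_in)/(C₀ − C_in) = (0.509 − 0.260)/(1.92 − 0.260) = 0.15000
t = −τ ln(…) = 39.971 × 1.8971 = 75.829 min.

75.8 min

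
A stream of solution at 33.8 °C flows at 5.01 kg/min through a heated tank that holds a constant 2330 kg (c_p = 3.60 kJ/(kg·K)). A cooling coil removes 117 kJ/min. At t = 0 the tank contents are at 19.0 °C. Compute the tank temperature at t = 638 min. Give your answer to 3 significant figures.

M c_p dT/dt = ṁ c_p (T_in − T) − Q̇.
Rearrange: dT/dt = (T_ss − T)/τ with τ = M/ṁ = 465.07 min and T_ss = T_in − Q̇/(ṁ c_p) = 27.313 °C.
T approaches T_ss exponentially: T(t) = T_ss + (T₀ − T_ss) e^(−t/τ).
T(638) = 27.313 + (-8.3130)·e^(−638/465.07) = 27.313 + (-8.3130)·0.25364 = 25.204 °C.

25.2 °C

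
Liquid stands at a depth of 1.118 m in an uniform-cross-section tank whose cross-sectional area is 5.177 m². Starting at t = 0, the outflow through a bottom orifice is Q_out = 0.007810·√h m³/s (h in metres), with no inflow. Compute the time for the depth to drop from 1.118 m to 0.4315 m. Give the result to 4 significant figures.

530.9 s

With no inflow, A dh/dt = −0.007810 √h.
Separate and integrate: 2(√h − √h₀) = −(0.007810/A) t.
t = 2A(√h₀ − √h)/0.007810 = 2·5.177·(√1.118 − √0.4315)/0.007810
  = 10.3540 × (1.05736 − 0.656887) / 0.007810 = 530.916 s.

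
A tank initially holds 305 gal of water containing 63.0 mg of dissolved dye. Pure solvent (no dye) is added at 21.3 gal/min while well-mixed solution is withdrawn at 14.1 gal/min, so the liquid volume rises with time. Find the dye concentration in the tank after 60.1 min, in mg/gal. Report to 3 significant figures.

Let m(t) be the amount of dye. Volume: V(t) = V₀ + (Q_in − Q_out) t = 305 + 7.2000 t; V(60.1) = 737.72 gal.
Species balance (pure solvent in): dm/dt = −Q_out · m/V(t).
dm/m = −Q_out dt/(V₀ + 7.2000 t); integrating gives ln(m/m₀) = −(Q_out/(Q_in−Q_out)) ln(V/V₀).
m = m₀ (V₀/V)^(Q_out/(Q_in−Q_out)) = 63.0 × (305/737.72)^(1.9583) = 11.172 mg.
C = m/V = 11.172/737.72 = 0.015144 mg/gal.

0.0151 mg/gal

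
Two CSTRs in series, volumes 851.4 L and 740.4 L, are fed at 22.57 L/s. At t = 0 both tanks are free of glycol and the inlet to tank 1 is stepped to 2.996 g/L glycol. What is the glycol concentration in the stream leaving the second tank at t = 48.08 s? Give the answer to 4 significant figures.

Each tank obeys Vᵢ dCᵢ/dt = Q(Cᵢ₋₁ − Cᵢ), so τᵢ = Vᵢ/Q.
τ₁ = 851.4/22.57 = 37.7226 s; τ₂ = 740.4/22.57 = 32.8046 s.
Tank 1: C₁ = C_in(1 − e^(−t/τ₁)). Tank 2 (τ₁ ≠ τ₂): C₂ = C_in[1 − (τ₁ e^(−t/τ₁) − τ₂ e^(−t/τ₂))/(τ₁ − τ₂)].
At t = 48.08: e^(−t/τ₁) = 0.279552, e^(−t/τ₂) = 0.230928.
C₂ = 2.996·[1 − (37.7226·0.279552 − 32.8046·0.230928)/(4.91803)] = 2.996·0.396113 = 1.18676 g/L.

1.187 g/L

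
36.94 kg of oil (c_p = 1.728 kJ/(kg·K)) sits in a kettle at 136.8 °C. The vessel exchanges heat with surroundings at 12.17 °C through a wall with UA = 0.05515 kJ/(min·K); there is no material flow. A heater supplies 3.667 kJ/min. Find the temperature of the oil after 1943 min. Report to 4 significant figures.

89.51 °C

M c_p dT/dt = −UA(T − T_amb) + Q̇.
dT/dt = (T_ss − T)/τ with T_ss = T_amb + Q̇/UA = 12.17 + 3.667/0.05515 = 78.6614 °C, τ = M c_p/UA = 36.94·1.728/0.05515 = 1157.43 min.
This is linear first-order; T(t) = T_ss + (T₀ − T_ss) e^(−t/τ).
T(1943) = 78.6614 + (58.1386)·0.186613 = 89.5108 °C.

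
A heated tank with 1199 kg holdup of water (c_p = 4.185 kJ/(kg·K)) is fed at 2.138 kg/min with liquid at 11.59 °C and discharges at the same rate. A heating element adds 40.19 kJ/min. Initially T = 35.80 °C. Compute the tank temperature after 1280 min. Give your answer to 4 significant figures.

M c_p dT/dt = ṁ c_p (T_in − T) + Q̇.
τ = M/ṁ = 560.804 min; T_ss = T_in + Q̇/(ṁ c_p) = 11.59 + 40.19/(2.138·4.185) = 16.0817 °C.
Solution: T(t) = T_ss + (T₀ − T_ss) e^(−t/τ).
T(1280) = 16.0817 + (19.7183)·e^(−1280/560.804) = 16.0817 + (19.7183)·0.102035 = 18.0937 °C.

18.09 °C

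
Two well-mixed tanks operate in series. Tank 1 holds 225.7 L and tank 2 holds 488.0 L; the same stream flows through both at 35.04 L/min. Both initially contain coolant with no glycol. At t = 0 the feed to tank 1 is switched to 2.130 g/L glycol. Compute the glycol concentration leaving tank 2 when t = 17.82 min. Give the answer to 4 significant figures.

1.143 g/L

Each tank obeys Vᵢ dCᵢ/dt = Q(Cᵢ₋₁ − Cᵢ), so τᵢ = Vᵢ/Q.
τ₁ = 225.7/35.04 = 6.44121 min; τ₂ = 488.0/35.04 = 13.9269 min.
Tank 1: C₁ = C_in(1 − e^(−t/τ₁)). Tank 2 (τ₁ ≠ τ₂): C₂ = C_in[1 − (τ₁ e^(−t/τ₁) − τ₂ e^(−t/τ₂))/(τ₁ − τ₂)].
At t = 17.82: e^(−t/τ₁) = 0.0628779, e^(−t/τ₂) = 0.278167.
C₂ = 2.130·[1 − (6.44121·0.0628779 − 13.9269·0.278167)/(-7.48573)] = 2.130·0.536585 = 1.14293 g/L.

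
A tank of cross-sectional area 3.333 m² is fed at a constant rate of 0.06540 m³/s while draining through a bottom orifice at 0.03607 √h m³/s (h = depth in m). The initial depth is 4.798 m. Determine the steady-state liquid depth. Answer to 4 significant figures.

3.287 m

Level balance: A dh/dt = 0.06540 − 0.03607 √h. Setting dh/dt = 0:
Q_in = 0.03607 √h_ss ⇒ √h_ss = 0.06540/0.03607 = 1.81314.
h_ss = 1.81314² = 3.28748 m. (Since h₀ = 4.798 m > h_ss, the level will fall toward this value.)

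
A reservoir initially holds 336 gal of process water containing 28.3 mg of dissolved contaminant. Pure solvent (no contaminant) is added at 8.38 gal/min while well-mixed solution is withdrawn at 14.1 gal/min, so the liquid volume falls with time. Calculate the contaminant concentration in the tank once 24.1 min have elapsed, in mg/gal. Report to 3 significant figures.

Total volume: dV/dt = Q_in − Q_out = -5.7200 gal/min, so V(t) = 336 − 5.7200 t and V(24.1) = 198.15 gal.
No contaminant enters, so dm/dt = −Q_out · (m/V).
dm/m = −Q_out dt/(V₀ − 5.7200 t); integrating gives ln(m/m₀) = −(Q_out/(Q_in−Q_out)) ln(V/V₀).
m = m₀ (V₀/V)^(Q_out/(Q_in−Q_out)) = 28.3 × (336/198.15)^(-2.4650) = 7.6990 mg.
C = m/V = 7.6990/198.15 = 0.038855 mg/gal.

0.0389 mg/gal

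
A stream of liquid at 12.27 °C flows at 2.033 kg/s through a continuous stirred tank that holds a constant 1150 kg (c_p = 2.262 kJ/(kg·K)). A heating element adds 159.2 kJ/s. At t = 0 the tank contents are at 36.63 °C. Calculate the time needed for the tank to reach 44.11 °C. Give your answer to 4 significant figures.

First-law balance (no shaft work): M c_p dT/dt = ṁ c_p (T_in − T) + 159.2.
τ = M/ṁ = 565.667 s; T_ss = T_in + Q̇/(ṁ c_p) = 46.8889 °C.
T(t) = T_ss + (T₀ − T_ss) e^(−t/τ). Set T = 44.11:
e^(−t/τ) = (44.11 − 46.8889)/(36.63 − 46.8889) = 0.270876
t = −565.667 · ln(0.270876) = 738.814 s.

738.8 s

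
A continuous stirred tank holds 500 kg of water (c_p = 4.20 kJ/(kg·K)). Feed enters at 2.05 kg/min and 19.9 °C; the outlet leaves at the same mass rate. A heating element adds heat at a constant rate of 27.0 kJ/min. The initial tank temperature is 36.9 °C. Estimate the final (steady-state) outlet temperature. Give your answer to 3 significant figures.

23.0 °C

M c_p dT/dt = ṁ c_p (T_in − T) + Q̇.
At steady state dT/dt = 0 ⇒ T_ss = T_in + Q̇/(ṁ c_p) = 19.9 + 27.0/(2.05·4.20) = 23.036 °C.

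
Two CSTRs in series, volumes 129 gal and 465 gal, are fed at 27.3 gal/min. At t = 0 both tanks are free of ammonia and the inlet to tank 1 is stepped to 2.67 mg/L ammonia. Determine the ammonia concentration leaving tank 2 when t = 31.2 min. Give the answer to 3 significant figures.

2.08 mg/L

Species balance on tank i: dCᵢ/dt = (Cᵢ₋₁ − Cᵢ)/τᵢ with τᵢ = Vᵢ/Q.
τ₁ = 129/27.3 = 4.7253 min; τ₂ = 465/27.3 = 17.033 min.
Solving the cascade with C₁(0)=C₂(0)=0 gives C₂(t) = C_in[1 − (τ₁ e^(−t/τ₁) − τ₂ e^(−t/τ₂))/(τ₁ − τ₂)].
At t = 31.2: e^(−t/τ₁) = 0.0013566, e^(−t/τ₂) = 0.16013.
C₂ = 2.67·[1 − (4.7253·0.0013566 − 17.033·0.16013)/(-12.308)] = 2.67·0.77891 = 2.0797 mg/L.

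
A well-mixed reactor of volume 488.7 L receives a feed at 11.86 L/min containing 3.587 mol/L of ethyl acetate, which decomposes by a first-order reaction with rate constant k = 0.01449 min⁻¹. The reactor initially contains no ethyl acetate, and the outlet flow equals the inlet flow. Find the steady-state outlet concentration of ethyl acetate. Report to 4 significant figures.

2.246 mol/L

Species balance: V dC/dt = Q C_in − Q C − k V C.
At steady state: 0 = Q C_in − (Q + kV) C_ss, so C_ss = Q C_in/(Q + kV).
C_ss = 11.86·3.587/(11.86 + 0.01449·488.7) = 42.5418/18.9413 = 2.24599 mol/L.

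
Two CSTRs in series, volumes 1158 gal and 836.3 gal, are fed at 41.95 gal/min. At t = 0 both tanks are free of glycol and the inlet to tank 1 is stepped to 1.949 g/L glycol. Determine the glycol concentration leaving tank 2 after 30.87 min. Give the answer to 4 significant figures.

Species balance on tank i: dCᵢ/dt = (Cᵢ₋₁ − Cᵢ)/τᵢ with τᵢ = Vᵢ/Q.
τ₁ = 1158/41.95 = 27.6043 min; τ₂ = 836.3/41.95 = 19.9356 min.
Solving the cascade with C₁(0)=C₂(0)=0 gives C₂(t) = C_in[1 − (τ₁ e^(−t/τ₁) − τ₂ e^(−t/τ₂))/(τ₁ − τ₂)].
At t = 30.87: e^(−t/τ₁) = 0.326834, e^(−t/τ₂) = 0.212570.
C₂ = 1.949·[1 − (27.6043·0.326834 − 19.9356·0.212570)/(7.66865)] = 1.949·0.376124 = 0.733066 g/L.

0.7331 g/L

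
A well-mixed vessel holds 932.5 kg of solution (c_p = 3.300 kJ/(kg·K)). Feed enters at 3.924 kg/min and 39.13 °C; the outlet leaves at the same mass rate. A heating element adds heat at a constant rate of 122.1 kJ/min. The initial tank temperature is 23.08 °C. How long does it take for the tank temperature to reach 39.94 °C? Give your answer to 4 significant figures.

Unsteady energy balance on the tank contents: M c_p dT/dt = ṁ c_p (T_in − T) + 122.1.
τ = M/ṁ = 237.640 min; T_ss = T_in + Q̇/(ṁ c_p) = 48.5592 °C.
T(t) = T_ss + (T₀ − T_ss) e^(−t/τ). Set T = 39.94:
e^(−t/τ) = (39.94 − 48.5592)/(23.08 − 48.5592) = 0.338283
t = −237.640 · ln(0.338283) = 257.572 min.

257.6 min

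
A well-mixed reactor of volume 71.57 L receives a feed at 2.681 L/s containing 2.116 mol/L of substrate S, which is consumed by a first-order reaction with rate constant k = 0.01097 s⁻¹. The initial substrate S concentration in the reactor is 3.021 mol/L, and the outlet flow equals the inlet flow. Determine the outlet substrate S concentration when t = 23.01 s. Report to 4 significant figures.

V dC/dt = Q(C_in − C) − k V C.
dC/dt = (Q/V) C_in − (Q/V + k) C; effective rate a = Q/V + k = 0.0374598 + 0.01097 = 0.0484298 s⁻¹.
C_ss = Q C_in/(Q + kV) = 1.63670 mol/L; C(t) = C_ss + (C₀ − C_ss) e^(−a t).
C(23.01) = 1.63670 + (1.38430)·e^(−0.0484298·23.01) = 1.63670 + (1.38430)·0.328122 = 2.09092 mol/L.

2.091 mol/L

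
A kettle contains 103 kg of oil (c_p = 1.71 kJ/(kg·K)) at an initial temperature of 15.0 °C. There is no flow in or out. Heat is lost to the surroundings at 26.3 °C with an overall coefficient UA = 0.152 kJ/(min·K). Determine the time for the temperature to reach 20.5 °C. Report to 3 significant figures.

773 min

First-law balance (no shaft work): M c_p dT/dt = −UA(T − T_amb).
τ = M c_p/UA = 1158.8 min; T_ss = T_amb = 26.300 °C.
T(t) = T_ss + (T₀ − T_ss)e^(−t/τ); set T = 20.5:
t = −τ ln[(T − T_ss)/(T₀ − T_ss)] = −1158.8 · ln(0.51327) = 772.82 min.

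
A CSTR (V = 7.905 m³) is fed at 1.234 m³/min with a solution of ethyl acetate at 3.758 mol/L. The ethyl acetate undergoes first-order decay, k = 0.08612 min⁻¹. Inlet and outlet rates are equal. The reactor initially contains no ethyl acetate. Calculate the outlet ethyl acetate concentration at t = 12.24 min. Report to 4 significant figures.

Accumulation = in − out − consumed: V dC/dt = Q C_in − Q C − k V C.
dC/dt = (Q/V) C_in − (Q/V + k) C; effective rate a = Q/V + k = 0.156104 + 0.08612 = 0.242224 min⁻¹.
C_ss = Q C_in/(Q + kV) = 2.42188 mol/L; C(t) = C_ss + (C₀ − C_ss) e^(−a t).
C(12.24) = 2.42188 + (-2.42188)·e^(−0.242224·12.24) = 2.42188 + (-2.42188)·0.0515698 = 2.29699 mol/L.

2.297 mol/L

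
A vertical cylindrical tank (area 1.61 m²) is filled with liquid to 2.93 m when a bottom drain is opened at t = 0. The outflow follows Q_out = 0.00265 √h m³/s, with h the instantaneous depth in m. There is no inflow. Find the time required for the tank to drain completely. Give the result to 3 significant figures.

2080 s

Unsteady balance on liquid volume: A dh/dt = −0.00265 √h.
This is separable: 2 d(√h)/dt = −0.00265/A, so √h = √h₀ − (0.00265/(2A)) t.
Set h = 0: 2√h₀ = (0.00265/A) t_empty ⇒ t_empty = 2A√h₀/0.00265.
t_empty = 2·1.61·√2.93/0.00265 = 3.2200·1.7117/0.00265 = 2079.9 s.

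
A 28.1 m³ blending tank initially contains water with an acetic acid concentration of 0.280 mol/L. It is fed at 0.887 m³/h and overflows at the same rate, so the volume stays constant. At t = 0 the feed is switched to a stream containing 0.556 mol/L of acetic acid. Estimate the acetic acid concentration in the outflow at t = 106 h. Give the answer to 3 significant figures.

0.546 mol/L

Accumulation = in − out for the solute gives V dC/dt = Q(C_in − C).
So dC/dt = (C_in − C)/τ with τ = V/Q = 28.1/0.887 = 31.680 h.
Integrating: C(t) = C_in + (C₀ − C_in) e^(−t/τ).
C(106) = 0.556 + (0.280 − 0.556)·e^(−106/31.680) = 0.556 + (-0.27600)·0.035226 = 0.54628 mol/L.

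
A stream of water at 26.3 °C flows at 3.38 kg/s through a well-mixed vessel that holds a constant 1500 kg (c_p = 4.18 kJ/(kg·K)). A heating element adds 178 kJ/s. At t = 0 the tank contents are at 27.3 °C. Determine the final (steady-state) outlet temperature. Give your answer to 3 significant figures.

38.9 °C

M c_p dT/dt = ṁ c_p (T_in − T) + Q̇.
At steady state dT/dt = 0 ⇒ T_ss = T_in + Q̇/(ṁ c_p) = 26.3 + 178/(3.38·4.18) = 38.899 °C.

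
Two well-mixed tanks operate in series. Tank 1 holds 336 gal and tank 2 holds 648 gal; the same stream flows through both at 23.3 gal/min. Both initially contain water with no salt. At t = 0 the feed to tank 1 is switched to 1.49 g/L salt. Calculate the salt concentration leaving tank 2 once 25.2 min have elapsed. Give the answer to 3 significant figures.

0.519 g/L

Each tank obeys Vᵢ dCᵢ/dt = Q(Cᵢ₋₁ − Cᵢ), so τᵢ = Vᵢ/Q.
τ₁ = 336/23.3 = 14.421 min; τ₂ = 648/23.3 = 27.811 min.
Tank 1: C₁ = C_in(1 − e^(−t/τ₁)). Tank 2 (τ₁ ≠ τ₂): C₂ = C_in[1 − (τ₁ e^(−t/τ₁) − τ₂ e^(−t/τ₂))/(τ₁ − τ₂)].
At t = 25.2: e^(−t/τ₁) = 0.17421, e^(−t/τ₂) = 0.40409.
C₂ = 1.49·[1 − (14.421·0.17421 − 27.811·0.40409)/(-13.391)] = 1.49·0.34834 = 0.51903 g/L.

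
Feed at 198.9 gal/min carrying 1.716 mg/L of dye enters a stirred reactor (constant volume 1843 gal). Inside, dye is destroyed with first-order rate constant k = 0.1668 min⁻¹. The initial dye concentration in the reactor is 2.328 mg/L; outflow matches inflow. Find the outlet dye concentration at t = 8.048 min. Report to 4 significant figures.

Accumulation = in − out − consumed: V dC/dt = Q C_in − Q C − k V C.
This is linear with rate a = Q/V + k = 0.274722 min⁻¹.
C_ss = Q C_in/(Q + kV) = 0.674114 mg/L; C(t) = C_ss + (C₀ − C_ss) e^(−a t).
C(8.048) = 0.674114 + (1.65389)·e^(−0.274722·8.048) = 0.674114 + (1.65389)·0.109595 = 0.855372 mg/L.

0.8554 mg/L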